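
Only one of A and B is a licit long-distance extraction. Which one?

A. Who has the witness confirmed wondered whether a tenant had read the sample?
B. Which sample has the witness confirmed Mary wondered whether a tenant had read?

A

In B, the wh-phrase is extracted from inside a wh-island (introduced by "whether"), which blocks movement.
In A, the extraction path crosses only that-complement boundaries, which are transparent.
So A is grammatical.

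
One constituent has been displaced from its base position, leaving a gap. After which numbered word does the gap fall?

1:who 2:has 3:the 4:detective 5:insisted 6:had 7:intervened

The displaced element is "who" (word 1).
It is linked across 1 clause boundary (Ø).
It functions as the subject of "intervened", so the gap sits immediately after word 5 ("insisted").
Base order: The detective has insisted that who had intervened.

5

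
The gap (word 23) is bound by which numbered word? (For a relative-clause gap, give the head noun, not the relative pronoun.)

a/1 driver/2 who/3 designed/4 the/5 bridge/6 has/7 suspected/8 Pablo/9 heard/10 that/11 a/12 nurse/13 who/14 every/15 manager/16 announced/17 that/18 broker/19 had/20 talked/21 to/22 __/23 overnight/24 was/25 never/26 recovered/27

The gap at 23 is the prepositional object of "talked", inside a relative clause.
The relative pronoun is "who" (word 14); it is bound by the head noun immediately before it.
Its filler is the head noun "nurse", at word 13.

13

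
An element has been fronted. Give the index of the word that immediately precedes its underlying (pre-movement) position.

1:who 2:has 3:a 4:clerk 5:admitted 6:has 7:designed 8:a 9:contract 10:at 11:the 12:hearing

The displaced element is "who" (word 1).
It is linked across 1 clause boundary (Ø).
It functions as the subject of "designed", so the gap sits immediately after word 5 ("admitted").
Base order: A clerk has admitted that who has designed a contract at the hearing.

5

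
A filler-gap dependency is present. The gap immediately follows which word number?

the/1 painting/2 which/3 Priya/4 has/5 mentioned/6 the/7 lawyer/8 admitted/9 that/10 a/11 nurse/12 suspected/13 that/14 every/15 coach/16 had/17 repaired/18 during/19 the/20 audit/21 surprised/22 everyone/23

The displaced element is "the painting" (word 2).
It is linked across 3 clause boundaries (Ø → that → that).
It functions as the direct object of "repaired", so the gap sits immediately after word 18 ("repaired").
Base order: Priya has mentioned the lawyer admitted that a nurse suspected that every coach had repaired the painting during the audit.

18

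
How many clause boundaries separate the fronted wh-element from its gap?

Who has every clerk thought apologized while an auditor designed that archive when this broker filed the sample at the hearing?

"who" is extracted from the subject of "apologized".
Boundaries crossed, outermost first: [Ø] — 1 in total.

1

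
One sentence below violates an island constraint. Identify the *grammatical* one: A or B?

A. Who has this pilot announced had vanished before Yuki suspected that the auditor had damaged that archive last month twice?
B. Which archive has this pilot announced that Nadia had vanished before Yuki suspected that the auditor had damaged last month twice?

In B, the wh-phrase is extracted from inside an adjunct island (introduced by "before"), which blocks movement.
In A, the extraction path crosses only that-complement boundaries, which are transparent.
So A is grammatical.

A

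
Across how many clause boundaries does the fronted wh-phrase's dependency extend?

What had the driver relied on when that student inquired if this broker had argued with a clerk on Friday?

"what" originates inside the matrix clause — no clause boundary is crossed.

0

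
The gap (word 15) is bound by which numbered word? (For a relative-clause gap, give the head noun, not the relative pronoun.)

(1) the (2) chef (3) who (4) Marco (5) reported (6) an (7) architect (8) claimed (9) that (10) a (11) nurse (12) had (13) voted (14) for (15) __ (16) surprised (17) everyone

The gap at 15 is the prepositional object of "voted", inside a relative clause.
The relative pronoun is "who" (word 3); it is bound by the head noun immediately before it.
Its filler is the head noun "chef", at word 2.

2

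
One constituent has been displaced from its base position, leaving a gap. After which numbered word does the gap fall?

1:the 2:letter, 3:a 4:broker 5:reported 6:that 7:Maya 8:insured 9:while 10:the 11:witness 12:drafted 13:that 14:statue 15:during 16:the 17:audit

8

The displaced element is "the letter" (word 2).
It is linked across 1 clause boundary (that).
It functions as the direct object of "insured", so the gap sits immediately after word 8 ("insured").
Base order: A broker reported that Maya insured the letter while the witness drafted that statue during the audit.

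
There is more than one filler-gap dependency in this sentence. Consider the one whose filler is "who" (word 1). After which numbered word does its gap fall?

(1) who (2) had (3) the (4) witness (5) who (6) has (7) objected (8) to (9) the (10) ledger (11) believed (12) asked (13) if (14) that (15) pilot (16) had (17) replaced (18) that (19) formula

11

The displaced element is "who" (word 1).
It is linked across 1 clause boundary (Ø).
It functions as the subject of "asked", so the gap sits immediately after word 11 ("believed").
Base order: The witness who has objected to the ledger had believed that who asked if that pilot had replaced that formula.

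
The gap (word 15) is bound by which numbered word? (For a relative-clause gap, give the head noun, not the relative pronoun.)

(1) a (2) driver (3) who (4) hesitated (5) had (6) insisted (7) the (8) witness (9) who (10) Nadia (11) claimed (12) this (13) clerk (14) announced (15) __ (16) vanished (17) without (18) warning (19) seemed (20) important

8

The gap at 15 is the subject of "vanished", inside a relative clause.
The relative pronoun is "who" (word 9); it is bound by the head noun immediately before it.
Its filler is the head noun "witness", at word 8.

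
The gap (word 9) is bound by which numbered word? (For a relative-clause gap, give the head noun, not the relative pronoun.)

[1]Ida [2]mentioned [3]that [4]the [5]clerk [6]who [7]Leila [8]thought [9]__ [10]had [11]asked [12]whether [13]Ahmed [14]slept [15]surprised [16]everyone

5

The gap at 9 is the subject of "asked", inside a relative clause.
The relative pronoun is "who" (word 6); it is bound by the head noun immediately before it.
Its filler is the head noun "clerk", at word 5.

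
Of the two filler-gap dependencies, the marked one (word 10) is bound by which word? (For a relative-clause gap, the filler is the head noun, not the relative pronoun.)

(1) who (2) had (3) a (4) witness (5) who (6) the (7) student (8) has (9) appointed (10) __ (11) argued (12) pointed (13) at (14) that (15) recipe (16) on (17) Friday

4

The marked gap is inside the relative clause, the direct object of "appointed".
Its filler is the head noun "witness" (via "who"), at word 4.
(The other dependency links word 1 to a gap after word 11.)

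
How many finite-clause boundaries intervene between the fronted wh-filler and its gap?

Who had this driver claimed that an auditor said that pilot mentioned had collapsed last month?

"who" is extracted from the subject of "collapsed".
Boundaries crossed, outermost first: [that], [Ø], [Ø] — 3 in total.

3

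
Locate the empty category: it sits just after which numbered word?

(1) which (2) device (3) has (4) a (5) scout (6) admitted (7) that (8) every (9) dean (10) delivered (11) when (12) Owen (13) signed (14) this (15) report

The displaced element is "which device" (word 2).
It is linked across 1 clause boundary (that).
It functions as the direct object of "delivered", so the gap sits immediately after word 10 ("delivered").
Base order: A scout has admitted that every dean delivered which device when Owen signed this report.

10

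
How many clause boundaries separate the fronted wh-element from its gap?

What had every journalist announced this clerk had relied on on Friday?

1

"what" is extracted from the PP object of "relied".
Boundaries crossed, outermost first: [Ø] — 1 in total.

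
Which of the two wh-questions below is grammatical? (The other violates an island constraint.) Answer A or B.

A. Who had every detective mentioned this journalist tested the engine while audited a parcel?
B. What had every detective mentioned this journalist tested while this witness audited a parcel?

B

In A, the wh-phrase is extracted from inside an adjunct island (introduced by "while"), which blocks movement.
In B, the extraction path crosses only that-complement boundaries, which are transparent.
So B is grammatical.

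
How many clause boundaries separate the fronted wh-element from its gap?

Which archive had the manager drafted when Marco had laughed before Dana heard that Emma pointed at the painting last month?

0

"which archive" originates inside the matrix clause — no clause boundary is crossed.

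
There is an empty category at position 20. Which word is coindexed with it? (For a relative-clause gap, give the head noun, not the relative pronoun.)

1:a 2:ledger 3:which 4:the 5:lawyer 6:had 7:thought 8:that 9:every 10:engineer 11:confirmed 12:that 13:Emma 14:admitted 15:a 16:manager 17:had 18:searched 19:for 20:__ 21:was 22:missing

2

The gap at 20 is the prepositional object of "searched", inside a relative clause.
The relative pronoun is "which" (word 3); it is bound by the head noun immediately before it.
Its filler is the head noun "ledger", at word 2.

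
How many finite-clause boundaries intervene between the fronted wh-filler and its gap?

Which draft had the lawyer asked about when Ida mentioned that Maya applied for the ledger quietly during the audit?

0

"which draft" originates inside the matrix clause — no clause boundary is crossed.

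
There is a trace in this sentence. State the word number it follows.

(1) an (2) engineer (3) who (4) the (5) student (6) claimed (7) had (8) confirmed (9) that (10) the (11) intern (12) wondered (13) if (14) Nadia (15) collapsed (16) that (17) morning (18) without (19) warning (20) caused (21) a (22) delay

6

The displaced element is "an engineer" (word 2).
It is linked across 1 clause boundary (Ø).
It functions as the subject of "confirmed", so the gap sits immediately after word 6 ("claimed").
Base order: The student claimed an engineer had confirmed that the intern wondered if Nadia collapsed that morning without warning.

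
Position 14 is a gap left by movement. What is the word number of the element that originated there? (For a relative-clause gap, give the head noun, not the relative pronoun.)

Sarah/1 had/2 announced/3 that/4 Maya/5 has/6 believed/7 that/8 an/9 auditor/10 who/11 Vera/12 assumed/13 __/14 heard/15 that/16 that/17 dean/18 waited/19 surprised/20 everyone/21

The gap at 14 is the subject of "heard", inside a relative clause.
The relative pronoun is "who" (word 11); it is bound by the head noun immediately before it.
Its filler is the head noun "auditor", at word 10.

10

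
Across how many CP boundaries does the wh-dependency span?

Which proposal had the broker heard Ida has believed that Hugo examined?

2

"which proposal" is extracted from the object of "examined".
Boundaries crossed, outermost first: [Ø], [that] — 2 in total.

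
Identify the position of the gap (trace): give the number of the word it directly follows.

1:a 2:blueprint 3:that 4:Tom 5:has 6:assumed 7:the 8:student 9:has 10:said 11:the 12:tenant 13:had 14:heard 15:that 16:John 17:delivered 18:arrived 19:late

17

The displaced element is "a blueprint" (word 2).
It is linked across 3 clause boundaries (Ø → Ø → that).
It functions as the direct object of "delivered", so the gap sits immediately after word 17 ("delivered").
Base order: Tom has assumed the student has said the tenant had heard that John delivered a blueprint.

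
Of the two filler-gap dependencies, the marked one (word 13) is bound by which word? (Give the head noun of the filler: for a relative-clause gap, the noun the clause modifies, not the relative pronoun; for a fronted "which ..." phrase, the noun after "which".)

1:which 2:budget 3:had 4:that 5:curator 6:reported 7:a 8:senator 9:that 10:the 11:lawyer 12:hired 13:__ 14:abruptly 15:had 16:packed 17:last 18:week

8

The marked gap is inside the relative clause, the direct object of "hired".
Its filler is the head noun "senator" (via "that"), at word 8.
(The other dependency links word 2 to a gap after word 16.)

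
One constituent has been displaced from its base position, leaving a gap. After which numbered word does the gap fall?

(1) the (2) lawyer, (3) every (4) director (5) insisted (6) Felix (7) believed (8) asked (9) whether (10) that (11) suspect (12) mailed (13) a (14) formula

7

The displaced element is "the lawyer" (word 2).
It is linked across 2 clause boundaries (Ø → Ø).
It functions as the subject of "asked", so the gap sits immediately after word 7 ("believed").
Base order: Every director insisted Felix believed the lawyer asked whether that suspect mailed a formula.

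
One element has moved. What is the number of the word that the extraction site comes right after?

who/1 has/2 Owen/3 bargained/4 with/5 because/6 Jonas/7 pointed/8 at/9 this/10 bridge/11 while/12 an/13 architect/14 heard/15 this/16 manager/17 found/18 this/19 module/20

5

The displaced element is "who" (word 1).
It functions as the object of the preposition "with" of "bargained", so the gap sits immediately after word 5 ("with").
Base order: Owen has bargained with who because Jonas pointed at this bridge while an architect heard this manager found this module.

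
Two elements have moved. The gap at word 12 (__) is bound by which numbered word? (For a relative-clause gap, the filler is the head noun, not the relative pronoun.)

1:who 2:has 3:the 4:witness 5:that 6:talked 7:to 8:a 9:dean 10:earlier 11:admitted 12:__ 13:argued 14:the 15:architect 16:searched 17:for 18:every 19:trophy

The marked gap is the subject of "argued".
Its filler is the fronted wh-phrase "who", at word 1.
(The other dependency links word 4 to a gap after word 5.)

1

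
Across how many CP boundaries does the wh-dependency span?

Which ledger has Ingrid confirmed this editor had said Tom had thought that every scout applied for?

3

"which ledger" is extracted from the PP object of "applied".
Boundaries crossed, outermost first: [Ø], [Ø], [that] — 3 in total.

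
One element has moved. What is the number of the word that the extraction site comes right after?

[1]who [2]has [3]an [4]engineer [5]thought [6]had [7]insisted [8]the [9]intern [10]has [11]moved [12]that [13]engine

The displaced element is "who" (word 1).
It is linked across 1 clause boundary (Ø).
It functions as the subject of "insisted", so the gap sits immediately after word 5 ("thought").
Base order: An engineer has thought that who had insisted the intern has moved that engine.

5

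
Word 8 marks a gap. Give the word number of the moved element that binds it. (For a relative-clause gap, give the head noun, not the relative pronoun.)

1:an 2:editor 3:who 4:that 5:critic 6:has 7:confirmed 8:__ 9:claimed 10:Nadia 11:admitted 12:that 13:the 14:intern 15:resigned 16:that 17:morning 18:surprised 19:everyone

The gap at 8 is the subject of "claimed", inside a relative clause.
The relative pronoun is "who" (word 3); it is bound by the head noun immediately before it.
Its filler is the head noun "editor", at word 2.

2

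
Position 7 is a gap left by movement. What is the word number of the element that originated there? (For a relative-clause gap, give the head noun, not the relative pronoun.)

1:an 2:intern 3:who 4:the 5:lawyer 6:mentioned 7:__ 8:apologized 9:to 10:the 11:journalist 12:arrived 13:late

2

The gap at 7 is the subject of "apologized", inside a relative clause.
The relative pronoun is "who" (word 3); it is bound by the head noun immediately before it.
Its filler is the head noun "intern", at word 2.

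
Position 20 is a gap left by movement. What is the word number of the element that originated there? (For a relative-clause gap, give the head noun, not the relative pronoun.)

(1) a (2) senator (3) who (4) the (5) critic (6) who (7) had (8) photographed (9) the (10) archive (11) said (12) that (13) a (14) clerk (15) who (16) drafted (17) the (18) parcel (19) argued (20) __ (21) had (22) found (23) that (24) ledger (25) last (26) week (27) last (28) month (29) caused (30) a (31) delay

The gap at 20 is the subject of "found", inside a relative clause.
The relative pronoun is "who" (word 3); it is bound by the head noun immediately before it.
Its filler is the head noun "senator", at word 2.

2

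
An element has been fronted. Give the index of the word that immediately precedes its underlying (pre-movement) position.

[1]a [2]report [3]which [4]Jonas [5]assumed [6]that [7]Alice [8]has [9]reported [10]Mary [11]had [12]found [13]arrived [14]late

The displaced element is "a report" (word 2).
It is linked across 2 clause boundaries (that → Ø).
It functions as the direct object of "found", so the gap sits immediately after word 12 ("found").
Base order: Jonas assumed that Alice has reported Mary had found a report.

12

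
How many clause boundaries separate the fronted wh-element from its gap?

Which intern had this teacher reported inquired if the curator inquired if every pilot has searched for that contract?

1

"which intern" is extracted from the subject of "inquired".
Boundaries crossed, outermost first: [Ø] — 1 in total.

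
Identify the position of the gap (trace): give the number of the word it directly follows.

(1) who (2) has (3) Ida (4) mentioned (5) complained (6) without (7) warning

4

The displaced element is "who" (word 1).
It is linked across 1 clause boundary (Ø).
It functions as the subject of "complained", so the gap sits immediately after word 4 ("mentioned").
Base order: Ida has mentioned who complained without warning.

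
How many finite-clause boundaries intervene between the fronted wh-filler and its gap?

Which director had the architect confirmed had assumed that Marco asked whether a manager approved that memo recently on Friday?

"which director" is extracted from the subject of "assumed".
Boundaries crossed, outermost first: [Ø] — 1 in total.

1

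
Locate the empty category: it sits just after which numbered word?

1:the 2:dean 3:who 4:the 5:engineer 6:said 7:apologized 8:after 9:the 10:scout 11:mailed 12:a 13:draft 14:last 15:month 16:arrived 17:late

6

The displaced element is "the dean" (word 2).
It is linked across 1 clause boundary (Ø).
It functions as the subject of "apologized", so the gap sits immediately after word 6 ("said").
Base order: The engineer said that the dean apologized after the scout mailed a draft last month.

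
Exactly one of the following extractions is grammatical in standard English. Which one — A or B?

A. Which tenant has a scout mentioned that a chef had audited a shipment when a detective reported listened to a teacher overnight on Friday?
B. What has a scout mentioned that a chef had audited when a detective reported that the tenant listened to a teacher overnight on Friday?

B

In A, the wh-phrase is extracted from inside an adjunct island (introduced by "when"), which blocks movement.
In B, the extraction path crosses only that-complement boundaries, which are transparent.
So B is grammatical.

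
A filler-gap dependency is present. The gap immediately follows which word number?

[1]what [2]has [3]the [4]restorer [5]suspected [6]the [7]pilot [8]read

The displaced element is "what" (word 1).
It is linked across 1 clause boundary (Ø).
It functions as the direct object of "read", so the gap sits immediately after word 8 ("read").
Base order: The restorer has suspected the pilot read what.

8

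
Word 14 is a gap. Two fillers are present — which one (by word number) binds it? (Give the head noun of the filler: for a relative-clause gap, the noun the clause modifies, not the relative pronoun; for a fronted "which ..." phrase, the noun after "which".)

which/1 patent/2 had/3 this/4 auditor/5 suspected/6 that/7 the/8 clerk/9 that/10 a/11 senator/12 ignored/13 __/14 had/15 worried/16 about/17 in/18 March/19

9

The marked gap is inside the relative clause, the direct object of "ignored".
Its filler is the head noun "clerk" (via "that"), at word 9.
(The other dependency links word 2 to a gap after word 17.)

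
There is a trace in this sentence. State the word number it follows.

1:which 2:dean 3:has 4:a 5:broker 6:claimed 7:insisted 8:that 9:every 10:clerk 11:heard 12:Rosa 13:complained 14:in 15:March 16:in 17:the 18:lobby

6

The displaced element is "which dean" (word 2).
It is linked across 1 clause boundary (Ø).
It functions as the subject of "insisted", so the gap sits immediately after word 6 ("claimed").
Base order: A broker has claimed that which dean insisted that every clerk heard Rosa complained in March in the lobby.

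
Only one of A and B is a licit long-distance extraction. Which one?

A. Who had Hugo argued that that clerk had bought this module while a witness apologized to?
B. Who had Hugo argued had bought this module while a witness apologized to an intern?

In A, the wh-phrase is extracted from inside an adjunct island (introduced by "while"), which blocks movement.
In B, the extraction path crosses only that-complement boundaries, which are transparent.
So B is grammatical.

B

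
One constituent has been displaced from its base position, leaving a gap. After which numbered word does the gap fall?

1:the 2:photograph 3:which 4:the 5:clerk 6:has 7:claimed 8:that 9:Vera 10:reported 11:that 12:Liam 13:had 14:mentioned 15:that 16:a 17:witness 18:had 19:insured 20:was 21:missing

The displaced element is "the photograph" (word 2).
It is linked across 3 clause boundaries (that → that → that).
It functions as the direct object of "insured", so the gap sits immediately after word 19 ("insured").
Base order: The clerk has claimed that Vera reported that Liam had mentioned that a witness had insured the photograph.

19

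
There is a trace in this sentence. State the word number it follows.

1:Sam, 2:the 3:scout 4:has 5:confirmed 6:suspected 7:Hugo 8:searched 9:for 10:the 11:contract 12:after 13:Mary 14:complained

5

The displaced element is "Sam" (word 1).
It is linked across 1 clause boundary (Ø).
It functions as the subject of "suspected", so the gap sits immediately after word 5 ("confirmed").
Base order: The scout has confirmed that Sam suspected Hugo searched for the contract after Mary complained.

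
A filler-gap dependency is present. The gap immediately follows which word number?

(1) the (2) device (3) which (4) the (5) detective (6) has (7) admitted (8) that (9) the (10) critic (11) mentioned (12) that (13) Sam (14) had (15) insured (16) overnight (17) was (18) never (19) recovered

The displaced element is "the device" (word 2).
It is linked across 2 clause boundaries (that → that).
It functions as the direct object of "insured", so the gap sits immediately after word 15 ("insured").
Base order: The detective has admitted that the critic mentioned that Sam had insured the device overnight.

15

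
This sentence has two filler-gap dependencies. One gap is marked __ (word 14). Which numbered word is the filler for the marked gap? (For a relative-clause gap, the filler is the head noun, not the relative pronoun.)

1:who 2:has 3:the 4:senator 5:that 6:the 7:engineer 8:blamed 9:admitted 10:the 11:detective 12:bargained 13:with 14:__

1

The marked gap is the object of the preposition "with" of "bargained".
Its filler is the fronted wh-phrase "who", at word 1.
(The other dependency links word 4 to a gap after word 8.)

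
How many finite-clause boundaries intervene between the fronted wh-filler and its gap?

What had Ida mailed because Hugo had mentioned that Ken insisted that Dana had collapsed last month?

"what" originates inside the matrix clause — no clause boundary is crossed.

0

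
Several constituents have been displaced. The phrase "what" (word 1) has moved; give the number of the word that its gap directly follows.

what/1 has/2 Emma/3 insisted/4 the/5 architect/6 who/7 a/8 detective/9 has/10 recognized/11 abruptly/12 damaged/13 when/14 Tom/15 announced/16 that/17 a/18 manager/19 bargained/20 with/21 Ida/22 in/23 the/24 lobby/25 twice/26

13

The displaced element is "what" (word 1).
It is linked across 1 clause boundary (Ø).
It functions as the direct object of "damaged", so the gap sits immediately after word 13 ("damaged").
Base order: Emma has insisted the architect who a detective has recognized abruptly damaged what when Tom announced that a manager bargained with Ida in the lobby twice.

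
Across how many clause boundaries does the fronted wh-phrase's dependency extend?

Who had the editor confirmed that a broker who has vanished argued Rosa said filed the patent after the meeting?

3

"who" is extracted from the subject of "filed".
Boundaries crossed, outermost first: [that], [Ø], [Ø] — 3 in total.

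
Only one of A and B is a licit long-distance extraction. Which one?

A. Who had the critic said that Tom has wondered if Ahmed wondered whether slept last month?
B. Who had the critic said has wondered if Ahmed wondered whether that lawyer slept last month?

B

In A, the wh-phrase is extracted from inside a wh-island (introduced by "if"), which blocks movement.
In B, the extraction path crosses only that-complement boundaries, which are transparent.
So B is grammatical.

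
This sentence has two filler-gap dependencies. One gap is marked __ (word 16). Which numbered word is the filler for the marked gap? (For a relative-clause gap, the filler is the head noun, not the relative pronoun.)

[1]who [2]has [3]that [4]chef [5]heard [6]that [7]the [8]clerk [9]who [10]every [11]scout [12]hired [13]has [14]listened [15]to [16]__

The marked gap is the object of the preposition "to" of "listened".
Its filler is the fronted wh-phrase "who", at word 1.
(The other dependency links word 8 to a gap after word 12.)

1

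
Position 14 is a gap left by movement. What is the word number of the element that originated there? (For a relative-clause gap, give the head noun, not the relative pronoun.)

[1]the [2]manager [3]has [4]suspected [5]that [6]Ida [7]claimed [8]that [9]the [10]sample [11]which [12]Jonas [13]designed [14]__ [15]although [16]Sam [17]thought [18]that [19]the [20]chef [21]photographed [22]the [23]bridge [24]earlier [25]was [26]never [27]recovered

The gap at 14 is the object of "designed", inside a relative clause.
The relative pronoun is "which" (word 11); it is bound by the head noun immediately before it.
Its filler is the head noun "sample", at word 10.

10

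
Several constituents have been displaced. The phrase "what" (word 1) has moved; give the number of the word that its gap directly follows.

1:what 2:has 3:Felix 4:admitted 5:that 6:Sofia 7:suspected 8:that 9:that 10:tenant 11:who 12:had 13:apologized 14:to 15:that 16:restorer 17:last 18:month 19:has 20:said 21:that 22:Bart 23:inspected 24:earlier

The displaced element is "what" (word 1).
It is linked across 3 clause boundaries (that → that → that).
It functions as the direct object of "inspected", so the gap sits immediately after word 23 ("inspected").
Base order: Felix has admitted that Sofia suspected that that tenant who had apologized to that restorer last month has said that Bart inspected what earlier.

23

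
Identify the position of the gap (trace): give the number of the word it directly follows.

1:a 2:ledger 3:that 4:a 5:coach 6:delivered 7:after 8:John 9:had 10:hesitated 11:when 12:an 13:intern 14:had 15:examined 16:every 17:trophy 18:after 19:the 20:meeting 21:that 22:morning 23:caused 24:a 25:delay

6

The displaced element is "a ledger" (word 2).
It functions as the direct object of "delivered", so the gap sits immediately after word 6 ("delivered").
Base order: A coach delivered a ledger after John had hesitated when an intern had examined every trophy after the meeting that morning.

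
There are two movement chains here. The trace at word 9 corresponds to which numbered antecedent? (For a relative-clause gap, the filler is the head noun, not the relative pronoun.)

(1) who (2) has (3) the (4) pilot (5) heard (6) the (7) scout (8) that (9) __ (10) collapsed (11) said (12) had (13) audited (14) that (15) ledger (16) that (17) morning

The marked gap is inside the relative clause, the subject of "collapsed".
Its filler is the head noun "scout" (via "that"), at word 7.
(The other dependency links word 1 to a gap after word 11.)

7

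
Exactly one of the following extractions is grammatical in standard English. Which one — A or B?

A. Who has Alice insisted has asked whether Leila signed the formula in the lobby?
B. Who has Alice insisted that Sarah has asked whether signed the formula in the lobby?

In B, the wh-phrase is extracted from inside a wh-island (introduced by "whether"), which blocks movement.
In A, the extraction path crosses only that-complement boundaries, which are transparent.
So A is grammatical.

A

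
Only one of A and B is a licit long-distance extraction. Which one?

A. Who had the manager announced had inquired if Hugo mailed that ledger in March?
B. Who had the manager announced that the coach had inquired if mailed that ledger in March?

In B, the wh-phrase is extracted from inside a wh-island (introduced by "if"), which blocks movement.
In A, the extraction path crosses only that-complement boundaries, which are transparent.
So A is grammatical.

A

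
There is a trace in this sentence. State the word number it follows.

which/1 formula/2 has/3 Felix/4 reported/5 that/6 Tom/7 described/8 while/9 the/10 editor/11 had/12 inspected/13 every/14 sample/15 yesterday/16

The displaced element is "which formula" (word 2).
It is linked across 1 clause boundary (that).
It functions as the direct object of "described", so the gap sits immediately after word 8 ("described").
Base order: Felix has reported that Tom described which formula while the editor had inspected every sample yesterday.

8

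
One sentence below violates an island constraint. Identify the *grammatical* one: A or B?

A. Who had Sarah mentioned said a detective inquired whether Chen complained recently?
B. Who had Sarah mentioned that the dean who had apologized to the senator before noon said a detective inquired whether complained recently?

In B, the wh-phrase is extracted from inside a wh-island (introduced by "whether"), which blocks movement.
In A, the extraction path crosses only that-complement boundaries, which are transparent.
So A is grammatical.

A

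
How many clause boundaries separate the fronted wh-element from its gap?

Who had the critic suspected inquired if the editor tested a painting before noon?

1

"who" is extracted from the subject of "inquired".
Boundaries crossed, outermost first: [Ø] — 1 in total.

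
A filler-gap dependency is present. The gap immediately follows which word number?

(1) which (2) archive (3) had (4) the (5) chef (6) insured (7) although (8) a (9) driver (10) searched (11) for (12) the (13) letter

The displaced element is "which archive" (word 2).
It functions as the direct object of "insured", so the gap sits immediately after word 6 ("insured").
Base order: The chef had insured which archive although a driver searched for the letter.

6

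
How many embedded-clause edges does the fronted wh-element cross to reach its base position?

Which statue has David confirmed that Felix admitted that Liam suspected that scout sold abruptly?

3

"which statue" is extracted from the object of "sold".
Boundaries crossed, outermost first: [that], [that], [Ø] — 3 in total.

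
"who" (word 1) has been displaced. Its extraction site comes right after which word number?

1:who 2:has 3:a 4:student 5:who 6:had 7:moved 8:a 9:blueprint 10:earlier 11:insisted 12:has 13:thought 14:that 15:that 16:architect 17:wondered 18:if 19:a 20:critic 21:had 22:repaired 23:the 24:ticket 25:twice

The displaced element is "who" (word 1).
It is linked across 1 clause boundary (Ø).
It functions as the subject of "thought", so the gap sits immediately after word 11 ("insisted").
Base order: A student who had moved a blueprint earlier has insisted that who has thought that that architect wondered if a critic had repaired the ticket twice.

11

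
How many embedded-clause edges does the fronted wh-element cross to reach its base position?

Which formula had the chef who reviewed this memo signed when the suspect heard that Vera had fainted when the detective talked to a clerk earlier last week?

0

"which formula" originates inside the matrix clause — no clause boundary is crossed.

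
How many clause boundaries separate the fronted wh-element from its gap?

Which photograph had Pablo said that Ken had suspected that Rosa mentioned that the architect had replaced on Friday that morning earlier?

3

"which photograph" is extracted from the object of "replaced".
Boundaries crossed, outermost first: [that], [that], [that] — 3 in total.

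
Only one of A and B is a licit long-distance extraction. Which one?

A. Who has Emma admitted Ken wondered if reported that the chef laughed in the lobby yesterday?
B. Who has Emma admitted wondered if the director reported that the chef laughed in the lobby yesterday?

B

In A, the wh-phrase is extracted from inside a wh-island (introduced by "if"), which blocks movement.
In B, the extraction path crosses only that-complement boundaries, which are transparent.
So B is grammatical.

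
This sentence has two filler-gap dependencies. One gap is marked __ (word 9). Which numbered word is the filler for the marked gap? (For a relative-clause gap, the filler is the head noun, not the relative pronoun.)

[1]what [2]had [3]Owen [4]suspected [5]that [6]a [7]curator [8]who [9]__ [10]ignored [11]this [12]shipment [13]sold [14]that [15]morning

7

The marked gap is inside the relative clause, the subject of "ignored".
Its filler is the head noun "curator" (via "who"), at word 7.
(The other dependency links word 1 to a gap after word 13.)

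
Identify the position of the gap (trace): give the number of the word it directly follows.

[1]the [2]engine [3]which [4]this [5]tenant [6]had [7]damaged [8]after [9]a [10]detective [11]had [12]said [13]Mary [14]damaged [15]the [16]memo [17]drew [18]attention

The displaced element is "the engine" (word 2).
It functions as the direct object of "damaged", so the gap sits immediately after word 7 ("damaged").
Base order: This tenant had damaged the engine after a detective had said Mary damaged the memo.

7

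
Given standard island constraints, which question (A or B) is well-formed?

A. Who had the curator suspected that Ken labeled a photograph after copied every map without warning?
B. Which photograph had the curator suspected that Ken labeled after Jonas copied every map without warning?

In A, the wh-phrase is extracted from inside an adjunct island (introduced by "after"), which blocks movement.
In B, the extraction path crosses only that-complement boundaries, which are transparent.
So B is grammatical.

B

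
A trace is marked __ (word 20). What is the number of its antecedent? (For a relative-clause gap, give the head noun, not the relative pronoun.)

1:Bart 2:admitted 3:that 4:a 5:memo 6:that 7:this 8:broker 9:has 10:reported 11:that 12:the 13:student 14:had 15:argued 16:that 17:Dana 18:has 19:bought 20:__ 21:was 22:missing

5

The gap at 20 is the object of "bought", inside a relative clause.
The relative pronoun is "that" (word 6); it is bound by the head noun immediately before it.
Its filler is the head noun "memo", at word 5.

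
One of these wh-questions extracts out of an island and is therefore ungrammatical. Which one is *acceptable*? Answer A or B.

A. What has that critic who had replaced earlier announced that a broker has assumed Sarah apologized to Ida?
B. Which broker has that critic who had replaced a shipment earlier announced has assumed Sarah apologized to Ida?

In A, the wh-phrase is extracted from inside a complex-NP island (relative clause) (introduced by "who"), which blocks movement.
In B, the extraction path crosses only that-complement boundaries, which are transparent.
So B is grammatical.

B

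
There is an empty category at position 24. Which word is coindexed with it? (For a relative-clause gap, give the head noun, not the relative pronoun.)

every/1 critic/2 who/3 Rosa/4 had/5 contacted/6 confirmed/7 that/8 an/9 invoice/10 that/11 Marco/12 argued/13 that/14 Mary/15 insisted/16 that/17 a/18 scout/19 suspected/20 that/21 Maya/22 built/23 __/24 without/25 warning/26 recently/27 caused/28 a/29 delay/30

The gap at 24 is the object of "built", inside a relative clause.
The relative pronoun is "that" (word 11); it is bound by the head noun immediately before it.
Its filler is the head noun "invoice", at word 10.

10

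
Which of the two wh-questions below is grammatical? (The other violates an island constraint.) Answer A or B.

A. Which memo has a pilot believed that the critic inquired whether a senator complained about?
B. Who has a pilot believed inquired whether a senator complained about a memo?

In A, the wh-phrase is extracted from inside a wh-island (introduced by "whether"), which blocks movement.
In B, the extraction path crosses only that-complement boundaries, which are transparent.
So B is grammatical.

B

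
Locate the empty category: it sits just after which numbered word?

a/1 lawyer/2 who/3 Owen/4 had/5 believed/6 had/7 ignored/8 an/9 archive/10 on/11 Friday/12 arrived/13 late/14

The displaced element is "a lawyer" (word 2).
It is linked across 1 clause boundary (Ø).
It functions as the subject of "ignored", so the gap sits immediately after word 6 ("believed").
Base order: Owen had believed that a lawyer had ignored an archive on Friday.

6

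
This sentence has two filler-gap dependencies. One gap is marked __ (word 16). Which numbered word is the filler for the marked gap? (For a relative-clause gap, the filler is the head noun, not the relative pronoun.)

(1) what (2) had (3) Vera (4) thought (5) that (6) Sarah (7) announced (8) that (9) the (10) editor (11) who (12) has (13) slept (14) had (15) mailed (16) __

The marked gap is the direct object of "mailed".
Its filler is the fronted wh-phrase "what", at word 1.
(The other dependency links word 10 to a gap after word 11.)

1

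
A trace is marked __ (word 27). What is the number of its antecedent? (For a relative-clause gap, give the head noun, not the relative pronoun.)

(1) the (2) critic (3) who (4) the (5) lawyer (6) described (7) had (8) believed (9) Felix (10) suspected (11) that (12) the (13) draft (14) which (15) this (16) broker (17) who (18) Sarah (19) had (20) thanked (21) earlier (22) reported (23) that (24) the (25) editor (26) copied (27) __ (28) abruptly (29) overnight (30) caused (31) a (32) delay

13

The gap at 27 is the object of "copied", inside a relative clause.
The relative pronoun is "which" (word 14); it is bound by the head noun immediately before it.
Its filler is the head noun "draft", at word 13.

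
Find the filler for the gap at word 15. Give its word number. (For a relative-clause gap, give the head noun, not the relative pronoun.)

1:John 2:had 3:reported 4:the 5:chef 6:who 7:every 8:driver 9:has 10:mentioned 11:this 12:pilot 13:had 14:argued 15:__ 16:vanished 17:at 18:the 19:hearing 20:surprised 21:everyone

5

The gap at 15 is the subject of "vanished", inside a relative clause.
The relative pronoun is "who" (word 6); it is bound by the head noun immediately before it.
Its filler is the head noun "chef", at word 5.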